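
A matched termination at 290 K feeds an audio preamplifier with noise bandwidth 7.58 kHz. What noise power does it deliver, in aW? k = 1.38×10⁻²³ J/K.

30.3 aW

P_n = kTB = 1.38×10⁻²³ × 290 × 7.58×10³ = 3.03×10⁻¹⁷ W = 30.3 aW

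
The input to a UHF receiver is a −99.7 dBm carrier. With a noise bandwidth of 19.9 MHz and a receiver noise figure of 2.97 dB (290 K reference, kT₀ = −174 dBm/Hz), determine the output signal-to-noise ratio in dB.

Noise floor: N = −174 + 10 log₁₀(B) + NF
10 log₁₀(1.99×10⁷) = 72.99 dB
N = −174 + 72.99 + 2.97 = −98.04 dBm
SNR = P_sig − N = −99.7 − (−98.04) = −1.66 dB → −1.7 dB

−1.7 dB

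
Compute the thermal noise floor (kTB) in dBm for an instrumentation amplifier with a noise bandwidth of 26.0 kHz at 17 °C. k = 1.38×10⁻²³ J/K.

−129.8 dBm

T = 17 °C + 273.15 = 290.15 K
P_n = kTB = 1.38×10⁻²³ × 290.15 × 2.60×10⁴ = 1.04×10⁻¹⁶ W
In dBm: 10 log₁₀(1.04×10⁻¹⁶ / 10⁻³) = −129.8 dBm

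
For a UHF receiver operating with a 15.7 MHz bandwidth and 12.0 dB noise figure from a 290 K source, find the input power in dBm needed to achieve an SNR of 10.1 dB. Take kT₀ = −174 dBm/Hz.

−79.9 dBm

Sensitivity = −174 + 10 log₁₀(B) + NF + SNR_min
= −174 + 71.96 + 12.0 + 10.1
= −79.94 dBm → −79.9 dBm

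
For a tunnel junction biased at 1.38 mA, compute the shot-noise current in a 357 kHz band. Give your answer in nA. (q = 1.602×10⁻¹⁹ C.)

I_n = √(2qI·B)
2qI·B = 2 × 1.602×10⁻¹⁹ × 1.38×10⁻³ × 3.57×10⁵ = 1.58×10⁻¹⁶ A²
I_n = √(1.58×10⁻¹⁶) = 1.26×10⁻⁸ A = 12.6 nA

12.6 nA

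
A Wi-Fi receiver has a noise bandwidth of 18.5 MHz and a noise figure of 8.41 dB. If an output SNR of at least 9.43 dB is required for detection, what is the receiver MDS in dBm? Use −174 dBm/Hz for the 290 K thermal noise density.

Sensitivity = −174 + 10 log₁₀(B) + NF + SNR_min
= −174 + 72.67 + 8.41 + 9.43
= −83.49 dBm → −83.5 dBm

−83.5 dBm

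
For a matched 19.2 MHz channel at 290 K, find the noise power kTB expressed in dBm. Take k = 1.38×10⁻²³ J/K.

−101.1 dBm

P_n = kTB = 1.38×10⁻²³ × 290 × 1.92×10⁷ = 7.68×10⁻¹⁴ W
In dBm: 10 log₁₀(7.68×10⁻¹⁴ / 10⁻³) = −101.1 dBm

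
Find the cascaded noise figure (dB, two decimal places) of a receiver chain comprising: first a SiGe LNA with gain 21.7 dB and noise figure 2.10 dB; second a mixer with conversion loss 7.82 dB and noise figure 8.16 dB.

2.20 dB

Convert to linear (a loss of L dB is a gain of −L dB): F_i = 10^(NF_i/10), G_i = 10^(G_i,dB/10)
  Stage 1: F_1 = 10^(2.10/10) = 1.622, G_1 = 10^(21.7/10) = 147.9
  Stage 2: F_2 = 10^(8.16/10) = 6.546, G_2 = 10^(−7.82/10) = 0.1652
Friis cascade:
  F = 1.622 + (6.546 − 1)/147.9 = 1.659
NF = 10 log₁₀(1.659) = 2.20 dB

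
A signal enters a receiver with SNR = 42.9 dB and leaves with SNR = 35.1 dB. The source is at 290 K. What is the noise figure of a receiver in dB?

7.8 dB

NF (dB) = SNR_in(dB) − SNR_out(dB) when the source is at T₀
NF = 42.9 − 35.1 = 7.8 dB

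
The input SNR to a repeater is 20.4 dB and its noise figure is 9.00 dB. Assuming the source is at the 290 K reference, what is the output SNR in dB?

By definition F = SNR_in/SNR_out, so in dB: SNR_out = SNR_in − NF
SNR_out = 20.4 − 9.00 = 11.40 dB

11.40 dB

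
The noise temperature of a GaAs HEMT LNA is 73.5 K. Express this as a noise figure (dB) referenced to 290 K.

F = 1 + T_e/T₀ = 1 + 73.5/290 = 1.25345
NF = 10 log₁₀(1.25345) = 0.981 dB

0.981 dB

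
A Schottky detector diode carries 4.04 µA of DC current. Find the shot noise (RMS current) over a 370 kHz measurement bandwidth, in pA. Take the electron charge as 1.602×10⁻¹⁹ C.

I_n = √(2qI·B)
2qI·B = 2 × 1.602×10⁻¹⁹ × 4.04×10⁻⁶ × 3.70×10⁵ = 4.79×10⁻¹⁹ A²
I_n = √(4.79×10⁻¹⁹) = 6.92×10⁻¹⁰ A = 692 pA

692 pA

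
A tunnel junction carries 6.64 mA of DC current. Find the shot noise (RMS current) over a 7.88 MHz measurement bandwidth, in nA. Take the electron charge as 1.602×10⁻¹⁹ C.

I_n = √(2qI·B)
2qI·B = 2 × 1.602×10⁻¹⁹ × 6.64×10⁻³ × 7.88×10⁶ = 1.68×10⁻¹⁴ A²
I_n = √(1.68×10⁻¹⁴) = 1.29×10⁻⁷ A = 129 nA

129 nA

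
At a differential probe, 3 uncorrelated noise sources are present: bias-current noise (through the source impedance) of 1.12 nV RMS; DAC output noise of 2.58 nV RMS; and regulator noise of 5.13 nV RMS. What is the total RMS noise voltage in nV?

Uncorrelated sources add in power (mean-square): V_tot = √(ΣV_i²)
V_tot = √[(1.12×10⁻⁹)² + (2.58×10⁻⁹)² + (5.13×10⁻⁹)²] = 5.85×10⁻⁹ V = 5.85 nV

5.85 nV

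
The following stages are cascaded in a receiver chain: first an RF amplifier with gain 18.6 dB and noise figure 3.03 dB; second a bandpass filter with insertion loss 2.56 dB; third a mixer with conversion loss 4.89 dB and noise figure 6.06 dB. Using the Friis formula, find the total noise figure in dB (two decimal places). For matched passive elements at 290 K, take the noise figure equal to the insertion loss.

Convert to linear (a loss of L dB is a gain of −L dB): F_i = 10^(NF_i/10), G_i = 10^(G_i,dB/10)
  Stage 1: F_1 = 10^(3.03/10) = 2.009, G_1 = 10^(18.6/10) = 72.44
  Stage 2: F_2 = 10^(2.56/10) = 1.803, G_2 = 10^(−2.56/10) = 0.5546
  Stage 3: F_3 = 10^(6.06/10) = 4.036, G_3 = 10^(−4.89/10) = 0.3243
Friis cascade:
  F = 2.009 + (1.803 − 1)/72.44 + (4.036 − 1)/40.18 = 2.096
NF = 10 log₁₀(2.096) = 3.21 dB

3.21 dB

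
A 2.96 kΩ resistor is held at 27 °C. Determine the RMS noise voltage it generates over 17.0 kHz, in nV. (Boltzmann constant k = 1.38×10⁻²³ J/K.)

T = 27 °C + 273.15 = 300.15 K
V_n = √(4kTRB)
4kTRB = 4 × 1.38×10⁻²³ × 300.15 × 2.96×10³ × 1.70×10⁴ = 8.34×10⁻¹³ V²
V_n = √(8.34×10⁻¹³) = 9.13×10⁻⁷ V = 913 nV

913 nV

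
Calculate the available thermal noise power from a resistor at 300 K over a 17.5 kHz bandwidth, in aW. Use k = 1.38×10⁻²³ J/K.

72.4 aW

P_n = kTB = 1.38×10⁻²³ × 300 × 1.75×10⁴ = 7.24×10⁻¹⁷ W = 72.4 aW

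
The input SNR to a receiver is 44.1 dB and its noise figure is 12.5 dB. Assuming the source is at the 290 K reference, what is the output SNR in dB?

31.6 dB

By definition F = SNR_in/SNR_out, so in dB: SNR_out = SNR_in − NF
SNR_out = 44.1 − 12.5 = 31.6 dB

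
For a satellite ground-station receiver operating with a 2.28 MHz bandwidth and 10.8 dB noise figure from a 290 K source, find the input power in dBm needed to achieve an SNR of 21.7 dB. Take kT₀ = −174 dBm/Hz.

Sensitivity = −174 + 10 log₁₀(B) + NF + SNR_min
= −174 + 63.58 + 10.8 + 21.7
= −77.92 dBm → −77.9 dBm

−77.9 dBm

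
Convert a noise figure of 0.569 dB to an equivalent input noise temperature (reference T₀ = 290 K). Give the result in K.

F = 10^(0.569/10) = 1.13999
T_e = (F − 1)·T₀ = (1.13999 − 1) × 290 = 40.6 K

40.6 K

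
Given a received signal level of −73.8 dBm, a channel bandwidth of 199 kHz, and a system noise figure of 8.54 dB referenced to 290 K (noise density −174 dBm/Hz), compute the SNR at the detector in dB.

38.7 dB

Noise floor: N = −174 + 10 log₁₀(B) + NF
10 log₁₀(1.99×10⁵) = 52.99 dB
N = −174 + 52.99 + 8.54 = −112.47 dBm
SNR = P_sig − N = −73.8 − (−112.47) = 38.67 dB → 38.7 dB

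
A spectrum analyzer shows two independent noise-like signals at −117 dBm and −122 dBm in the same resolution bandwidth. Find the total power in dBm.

Convert to linear, add, convert back:
P₁ = 2.00×10⁻¹⁵ W, P₂ = 6.31×10⁻¹⁶ W
P_tot = 2.63×10⁻¹⁵ W → 10 log₁₀(P_tot / 10⁻³) = −115.8 dBm

−115.8 dBm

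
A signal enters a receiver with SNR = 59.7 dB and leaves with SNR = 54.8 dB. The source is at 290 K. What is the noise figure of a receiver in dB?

4.9 dB

NF (dB) = SNR_in(dB) − SNR_out(dB) when the source is at T₀
NF = 59.7 − 54.8 = 4.9 dB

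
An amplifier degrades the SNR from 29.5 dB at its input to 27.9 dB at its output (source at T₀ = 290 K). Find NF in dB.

1.6 dB

NF (dB) = SNR_in(dB) − SNR_out(dB) when the source is at T₀
NF = 29.5 − 27.9 = 1.6 dB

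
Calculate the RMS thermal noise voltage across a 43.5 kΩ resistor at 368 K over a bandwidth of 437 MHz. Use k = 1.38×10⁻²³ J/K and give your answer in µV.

V_n = √(4kTRB)
4kTRB = 4 × 1.38×10⁻²³ × 368 × 4.35×10⁴ × 4.37×10⁸ = 3.86×10⁻⁷ V²
V_n = √(3.86×10⁻⁷) = 6.21×10⁻⁴ V = 621 µV

621 µV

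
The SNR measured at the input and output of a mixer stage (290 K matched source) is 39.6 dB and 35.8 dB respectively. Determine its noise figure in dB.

NF (dB) = SNR_in(dB) − SNR_out(dB) when the source is at T₀
NF = 39.6 − 35.8 = 3.8 dB

3.8 dB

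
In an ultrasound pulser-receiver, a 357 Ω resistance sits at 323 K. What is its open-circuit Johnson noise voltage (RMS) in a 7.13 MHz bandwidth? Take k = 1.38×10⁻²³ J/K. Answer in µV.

V_n = √(4kTRB)
4kTRB = 4 × 1.38×10⁻²³ × 323 × 3.57×10² × 7.13×10⁶ = 4.54×10⁻¹¹ V²
V_n = √(4.54×10⁻¹¹) = 6.74×10⁻⁶ V = 6.74 µV

6.74 µV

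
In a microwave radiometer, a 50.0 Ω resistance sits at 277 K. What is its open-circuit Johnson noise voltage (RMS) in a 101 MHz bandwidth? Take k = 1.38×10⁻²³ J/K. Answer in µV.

V_n = √(4kTRB)
4kTRB = 4 × 1.38×10⁻²³ × 277 × 5.00×10¹ × 1.01×10⁸ = 7.72×10⁻¹¹ V²
V_n = √(7.72×10⁻¹¹) = 8.79×10⁻⁶ V = 8.79 µV

8.79 µV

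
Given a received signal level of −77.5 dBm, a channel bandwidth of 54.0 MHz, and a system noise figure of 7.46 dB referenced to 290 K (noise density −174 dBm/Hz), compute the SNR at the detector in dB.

Noise floor: N = −174 + 10 log₁₀(B) + NF
10 log₁₀(5.40×10⁷) = 77.32 dB
N = −174 + 77.32 + 7.46 = −89.22 dBm
SNR = P_sig − N = −77.5 − (−89.22) = 11.72 dB → 11.7 dB

11.7 dB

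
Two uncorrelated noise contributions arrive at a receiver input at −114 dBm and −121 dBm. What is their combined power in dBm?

−113.2 dBm

Convert to linear, add, convert back:
P₁ = 3.98×10⁻¹⁵ W, P₂ = 7.94×10⁻¹⁶ W
P_tot = 4.78×10⁻¹⁵ W → 10 log₁₀(P_tot / 10⁻³) = −113.2 dBm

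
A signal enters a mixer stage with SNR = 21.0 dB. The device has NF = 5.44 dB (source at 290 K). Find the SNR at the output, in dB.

By definition F = SNR_in/SNR_out, so in dB: SNR_out = SNR_in − NF
SNR_out = 21.0 − 5.44 = 15.56 dB

15.56 dB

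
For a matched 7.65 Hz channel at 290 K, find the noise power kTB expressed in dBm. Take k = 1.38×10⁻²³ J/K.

P_n = kTB = 1.38×10⁻²³ × 290 × 7.65×10⁰ = 3.06×10⁻²⁰ W
In dBm: 10 log₁₀(3.06×10⁻²⁰ / 10⁻³) = −165.1 dBm

−165.1 dBm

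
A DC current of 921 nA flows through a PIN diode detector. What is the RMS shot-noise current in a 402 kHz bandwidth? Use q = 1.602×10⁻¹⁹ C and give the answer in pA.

I_n = √(2qI·B)
2qI·B = 2 × 1.602×10⁻¹⁹ × 9.21×10⁻⁷ × 4.02×10⁵ = 1.19×10⁻¹⁹ A²
I_n = √(1.19×10⁻¹⁹) = 3.44×10⁻¹⁰ A = 344 pA

344 pA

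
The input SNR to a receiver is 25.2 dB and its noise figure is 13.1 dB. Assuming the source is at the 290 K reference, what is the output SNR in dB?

12.1 dB

By definition F = SNR_in/SNR_out, so in dB: SNR_out = SNR_in − NF
SNR_out = 25.2 − 13.1 = 12.1 dB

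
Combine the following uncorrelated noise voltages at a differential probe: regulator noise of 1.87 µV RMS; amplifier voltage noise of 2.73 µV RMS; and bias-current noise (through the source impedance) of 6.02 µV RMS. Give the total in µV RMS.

6.87 µV

Uncorrelated sources add in power (mean-square): V_tot = √(ΣV_i²)
V_tot = √[(1.87×10⁻⁶)² + (2.73×10⁻⁶)² + (6.02×10⁻⁶)²] = 6.87×10⁻⁶ V = 6.87 µV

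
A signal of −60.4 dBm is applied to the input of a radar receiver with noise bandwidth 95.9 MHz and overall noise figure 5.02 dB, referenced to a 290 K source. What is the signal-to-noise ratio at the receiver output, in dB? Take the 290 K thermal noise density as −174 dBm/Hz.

Noise floor: N = −174 + 10 log₁₀(B) + NF
10 log₁₀(9.59×10⁷) = 79.82 dB
N = −174 + 79.82 + 5.02 = −89.16 dBm
SNR = P_sig − N = −60.4 − (−89.16) = 28.76 dB → 28.8 dB

28.8 dB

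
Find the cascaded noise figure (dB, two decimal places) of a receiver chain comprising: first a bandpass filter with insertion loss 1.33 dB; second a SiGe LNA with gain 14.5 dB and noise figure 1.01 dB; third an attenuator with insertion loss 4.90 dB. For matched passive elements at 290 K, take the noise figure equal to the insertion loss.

Convert to linear (a loss of L dB is a gain of −L dB): F_i = 10^(NF_i/10), G_i = 10^(G_i,dB/10)
  Stage 1: F_1 = 10^(1.33/10) = 1.358, G_1 = 10^(−1.33/10) = 0.7362
  Stage 2: F_2 = 10^(1.01/10) = 1.262, G_2 = 10^(14.5/10) = 28.18
  Stage 3: F_3 = 10^(4.90/10) = 3.090, G_3 = 10^(−4.90/10) = 0.3236
Friis cascade:
  F = 1.358 + (1.262 − 1)/0.7362 + (3.090 − 1)/20.75 = 1.815
NF = 10 log₁₀(1.815) = 2.59 dB

2.59 dB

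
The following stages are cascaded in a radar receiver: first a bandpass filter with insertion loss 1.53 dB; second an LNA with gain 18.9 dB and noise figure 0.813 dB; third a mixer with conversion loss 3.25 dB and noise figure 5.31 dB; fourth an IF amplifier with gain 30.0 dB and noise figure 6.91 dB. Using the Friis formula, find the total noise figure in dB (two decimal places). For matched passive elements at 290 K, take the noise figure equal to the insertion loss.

Convert to linear (a loss of L dB is a gain of −L dB): F_i = 10^(NF_i/10), G_i = 10^(G_i,dB/10)
  Stage 1: F_1 = 10^(1.53/10) = 1.422, G_1 = 10^(−1.53/10) = 0.7031
  Stage 2: F_2 = 10^(0.813/10) = 1.206, G_2 = 10^(18.9/10) = 77.62
  Stage 3: F_3 = 10^(5.31/10) = 3.396, G_3 = 10^(−3.25/10) = 0.4732
  Stage 4: F_4 = 10^(6.91/10) = 4.909, G_4 = 10^(30.0/10) = 1000
Friis cascade:
  F = 1.422 + (1.206 − 1)/0.7031 + (3.396 − 1)/54.58 + (4.909 − 1)/25.82 = 1.910
NF = 10 log₁₀(1.910) = 2.81 dB

2.81 dB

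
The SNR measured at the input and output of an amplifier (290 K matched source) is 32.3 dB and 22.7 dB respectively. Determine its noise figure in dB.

9.6 dB

NF (dB) = SNR_in(dB) − SNR_out(dB) when the source is at T₀
NF = 32.3 − 22.7 = 9.6 dB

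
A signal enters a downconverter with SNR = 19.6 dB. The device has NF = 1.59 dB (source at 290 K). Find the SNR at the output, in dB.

18.01 dB

By definition F = SNR_in/SNR_out, so in dB: SNR_out = SNR_in − NF
SNR_out = 19.6 − 1.59 = 18.01 dB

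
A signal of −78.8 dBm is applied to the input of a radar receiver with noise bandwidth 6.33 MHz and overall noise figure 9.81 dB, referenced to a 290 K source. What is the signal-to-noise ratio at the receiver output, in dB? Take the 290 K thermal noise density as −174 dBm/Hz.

17.4 dB

Noise floor: N = −174 + 10 log₁₀(B) + NF
10 log₁₀(6.33×10⁶) = 68.01 dB
N = −174 + 68.01 + 9.81 = −96.18 dBm
SNR = P_sig − N = −78.8 − (−96.18) = 17.38 dB → 17.4 dB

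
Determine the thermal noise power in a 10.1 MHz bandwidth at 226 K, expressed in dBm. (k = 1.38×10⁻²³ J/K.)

−105.0 dBm

P_n = kTB = 1.38×10⁻²³ × 226 × 1.01×10⁷ = 3.15×10⁻¹⁴ W
In dBm: 10 log₁₀(3.15×10⁻¹⁴ / 10⁻³) = −105.0 dBm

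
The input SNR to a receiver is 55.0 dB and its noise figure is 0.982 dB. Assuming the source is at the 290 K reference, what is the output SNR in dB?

By definition F = SNR_in/SNR_out, so in dB: SNR_out = SNR_in − NF
SNR_out = 55.0 − 0.982 = 54.018 dB

54.018 dB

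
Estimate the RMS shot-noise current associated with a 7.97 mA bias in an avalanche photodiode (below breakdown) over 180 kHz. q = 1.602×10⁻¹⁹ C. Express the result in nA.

I_n = √(2qI·B)
2qI·B = 2 × 1.602×10⁻¹⁹ × 7.97×10⁻³ × 1.80×10⁵ = 4.60×10⁻¹⁶ A²
I_n = √(4.60×10⁻¹⁶) = 2.14×10⁻⁸ A = 21.4 nA

21.4 nA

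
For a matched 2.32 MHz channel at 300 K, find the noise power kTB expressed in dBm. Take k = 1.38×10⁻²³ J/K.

−110.2 dBm

P_n = kTB = 1.38×10⁻²³ × 300 × 2.32×10⁶ = 9.60×10⁻¹⁵ W
In dBm: 10 log₁₀(9.60×10⁻¹⁵ / 10⁻³) = −110.2 dBm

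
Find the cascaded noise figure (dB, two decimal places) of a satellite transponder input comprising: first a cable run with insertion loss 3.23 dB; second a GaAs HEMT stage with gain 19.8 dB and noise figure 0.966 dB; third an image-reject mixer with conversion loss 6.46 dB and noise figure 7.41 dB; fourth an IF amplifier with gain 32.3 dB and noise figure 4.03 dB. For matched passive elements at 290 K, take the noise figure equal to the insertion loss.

Convert to linear (a loss of L dB is a gain of −L dB): F_i = 10^(NF_i/10), G_i = 10^(G_i,dB/10)
  Stage 1: F_1 = 10^(3.23/10) = 2.104, G_1 = 10^(−3.23/10) = 0.4753
  Stage 2: F_2 = 10^(0.966/10) = 1.249, G_2 = 10^(19.8/10) = 95.50
  Stage 3: F_3 = 10^(7.41/10) = 5.508, G_3 = 10^(−6.46/10) = 0.2259
  Stage 4: F_4 = 10^(4.03/10) = 2.529, G_4 = 10^(32.3/10) = 1698
Friis cascade:
  F = 2.104 + (1.249 − 1)/0.4753 + (5.508 − 1)/45.39 + (2.529 − 1)/10.26 = 2.876
NF = 10 log₁₀(2.876) = 4.59 dB

4.59 dB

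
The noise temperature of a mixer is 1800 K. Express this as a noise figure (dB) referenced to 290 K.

8.58 dB

F = 1 + T_e/T₀ = 1 + 1800/290 = 7.2069
NF = 10 log₁₀(7.2069) = 8.58 dB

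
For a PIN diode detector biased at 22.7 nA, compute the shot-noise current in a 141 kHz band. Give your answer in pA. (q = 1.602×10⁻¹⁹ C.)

32.0 pA

I_n = √(2qI·B)
2qI·B = 2 × 1.602×10⁻¹⁹ × 2.27×10⁻⁸ × 1.41×10⁵ = 1.03×10⁻²¹ A²
I_n = √(1.03×10⁻²¹) = 3.20×10⁻¹¹ A = 32.0 pA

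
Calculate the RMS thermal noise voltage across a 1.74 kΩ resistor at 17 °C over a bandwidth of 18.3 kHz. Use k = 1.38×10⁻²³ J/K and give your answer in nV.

T = 17 °C + 273.15 = 290.15 K
V_n = √(4kTRB)
4kTRB = 4 × 1.38×10⁻²³ × 290.15 × 1.74×10³ × 1.83×10⁴ = 5.10×10⁻¹³ V²
V_n = √(5.10×10⁻¹³) = 7.14×10⁻⁷ V = 714 nV

714 nV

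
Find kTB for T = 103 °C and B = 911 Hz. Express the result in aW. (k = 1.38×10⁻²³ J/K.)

4.73 aW

T = 103 °C + 273.15 = 376.15 K
P_n = kTB = 1.38×10⁻²³ × 376.15 × 9.11×10² = 4.73×10⁻¹⁸ W = 4.73 aW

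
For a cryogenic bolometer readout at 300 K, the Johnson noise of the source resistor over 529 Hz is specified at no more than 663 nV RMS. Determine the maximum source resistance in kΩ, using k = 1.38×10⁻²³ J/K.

Johnson–Nyquist: V_n = √(4kTRB) ⇒ R = V_n² / (4kTB)
4kTB = 4 × 1.38×10⁻²³ × 300 × 5.29×10² = 8.76×10⁻¹⁸
R = (6.63×10⁻⁷)² / 8.76×10⁻¹⁸ = 5.02×10⁴ Ω = 50.2 kΩ

50.2 kΩ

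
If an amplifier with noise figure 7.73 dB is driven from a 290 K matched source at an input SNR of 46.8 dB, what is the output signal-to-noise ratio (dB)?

39.07 dB

By definition F = SNR_in/SNR_out, so in dB: SNR_out = SNR_in − NF
SNR_out = 46.8 − 7.73 = 39.07 dB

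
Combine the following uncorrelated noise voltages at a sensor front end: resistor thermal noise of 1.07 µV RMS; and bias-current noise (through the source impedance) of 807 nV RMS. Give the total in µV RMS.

1.34 µV

Uncorrelated sources add in power (mean-square): V_tot = √(ΣV_i²)
V_tot = √[(1.07×10⁻⁶)² + (8.07×10⁻⁷)²] = 1.34×10⁻⁶ V = 1.34 µV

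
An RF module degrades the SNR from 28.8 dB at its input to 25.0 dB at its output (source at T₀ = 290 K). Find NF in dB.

NF (dB) = SNR_in(dB) − SNR_out(dB) when the source is at T₀
NF = 28.8 − 25.0 = 3.8 dB

3.8 dB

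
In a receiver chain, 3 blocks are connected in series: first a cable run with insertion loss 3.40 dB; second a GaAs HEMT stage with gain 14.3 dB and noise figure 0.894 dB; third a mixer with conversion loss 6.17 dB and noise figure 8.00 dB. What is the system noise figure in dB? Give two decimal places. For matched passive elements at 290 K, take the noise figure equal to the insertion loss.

4.94 dB

Convert to linear (a loss of L dB is a gain of −L dB): F_i = 10^(NF_i/10), G_i = 10^(G_i,dB/10)
  Stage 1: F_1 = 10^(3.40/10) = 2.188, G_1 = 10^(−3.40/10) = 0.4571
  Stage 2: F_2 = 10^(0.894/10) = 1.229, G_2 = 10^(14.3/10) = 26.92
  Stage 3: F_3 = 10^(8.00/10) = 6.310, G_3 = 10^(−6.17/10) = 0.2415
Friis cascade:
  F = 2.188 + (1.229 − 1)/0.4571 + (6.310 − 1)/12.30 = 3.119
NF = 10 log₁₀(3.119) = 4.94 dB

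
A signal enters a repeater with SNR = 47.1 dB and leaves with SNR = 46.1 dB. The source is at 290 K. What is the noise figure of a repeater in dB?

NF (dB) = SNR_in(dB) − SNR_out(dB) when the source is at T₀
NF = 47.1 − 46.1 = 1.0 dB

1.0 dB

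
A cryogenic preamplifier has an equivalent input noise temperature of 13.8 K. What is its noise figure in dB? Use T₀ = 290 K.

0.202 dB

F = 1 + T_e/T₀ = 1 + 13.8/290 = 1.04759
NF = 10 log₁₀(1.04759) = 0.202 dB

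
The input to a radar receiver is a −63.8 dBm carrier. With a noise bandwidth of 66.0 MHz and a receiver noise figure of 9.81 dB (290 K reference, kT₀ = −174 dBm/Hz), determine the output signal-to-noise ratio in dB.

22.2 dB

Noise floor: N = −174 + 10 log₁₀(B) + NF
10 log₁₀(6.60×10⁷) = 78.2 dB
N = −174 + 78.2 + 9.81 = −85.99 dBm
SNR = P_sig − N = −63.8 − (−85.99) = 22.19 dB → 22.2 dB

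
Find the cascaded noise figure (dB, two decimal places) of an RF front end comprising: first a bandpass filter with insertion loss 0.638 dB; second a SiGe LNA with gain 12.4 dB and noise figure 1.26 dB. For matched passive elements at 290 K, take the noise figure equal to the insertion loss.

Convert to linear (a loss of L dB is a gain of −L dB): F_i = 10^(NF_i/10), G_i = 10^(G_i,dB/10)
  Stage 1: F_1 = 10^(0.638/10) = 1.158, G_1 = 10^(−0.638/10) = 0.8634
  Stage 2: F_2 = 10^(1.26/10) = 1.337, G_2 = 10^(12.4/10) = 17.38
Friis cascade:
  F = 1.158 + (1.337 − 1)/0.8634 = 1.548
NF = 10 log₁₀(1.548) = 1.90 dB

1.90 dB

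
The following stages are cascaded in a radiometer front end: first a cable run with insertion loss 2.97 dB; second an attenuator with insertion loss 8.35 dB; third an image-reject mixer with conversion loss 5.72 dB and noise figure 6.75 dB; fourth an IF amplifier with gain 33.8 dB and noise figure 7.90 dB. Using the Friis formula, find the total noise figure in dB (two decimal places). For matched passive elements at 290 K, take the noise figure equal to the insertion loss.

25.12 dB

Convert to linear (a loss of L dB is a gain of −L dB): F_i = 10^(NF_i/10), G_i = 10^(G_i,dB/10)
  Stage 1: F_1 = 10^(2.97/10) = 1.982, G_1 = 10^(−2.97/10) = 0.5047
  Stage 2: F_2 = 10^(8.35/10) = 6.839, G_2 = 10^(−8.35/10) = 0.1462
  Stage 3: F_3 = 10^(6.75/10) = 4.732, G_3 = 10^(−5.72/10) = 0.2679
  Stage 4: F_4 = 10^(7.90/10) = 6.166, G_4 = 10^(33.8/10) = 2399
Friis cascade:
  F = 1.982 + (6.839 − 1)/0.5047 + (4.732 − 1)/0.07379 + (6.166 − 1)/0.01977 = 325.4
NF = 10 log₁₀(325.4) = 25.12 dB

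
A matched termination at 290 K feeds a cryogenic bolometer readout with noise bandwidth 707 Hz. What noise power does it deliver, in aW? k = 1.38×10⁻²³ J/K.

P_n = kTB = 1.38×10⁻²³ × 290 × 7.07×10² = 2.83×10⁻¹⁸ W = 2.83 aW

2.83 aW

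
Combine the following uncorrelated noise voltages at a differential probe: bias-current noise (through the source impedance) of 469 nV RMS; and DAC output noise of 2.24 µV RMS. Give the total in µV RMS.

Uncorrelated sources add in power (mean-square): V_tot = √(ΣV_i²)
V_tot = √[(4.69×10⁻⁷)² + (2.24×10⁻⁶)²] = 2.29×10⁻⁶ V = 2.29 µV

2.29 µV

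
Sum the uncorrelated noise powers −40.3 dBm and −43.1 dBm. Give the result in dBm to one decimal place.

−38.5 dBm

Convert to linear, add, convert back:
P₁ = 9.33×10⁻⁸ W, P₂ = 4.90×10⁻⁸ W
P_tot = 1.42×10⁻⁷ W → 10 log₁₀(P_tot / 10⁻³) = −38.5 dBm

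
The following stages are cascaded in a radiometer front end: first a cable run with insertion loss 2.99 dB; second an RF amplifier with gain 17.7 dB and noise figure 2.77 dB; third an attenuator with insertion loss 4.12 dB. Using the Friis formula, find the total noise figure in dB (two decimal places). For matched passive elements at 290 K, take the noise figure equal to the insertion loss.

Convert to linear (a loss of L dB is a gain of −L dB): F_i = 10^(NF_i/10), G_i = 10^(G_i,dB/10)
  Stage 1: F_1 = 10^(2.99/10) = 1.991, G_1 = 10^(−2.99/10) = 0.5023
  Stage 2: F_2 = 10^(2.77/10) = 1.892, G_2 = 10^(17.7/10) = 58.88
  Stage 3: F_3 = 10^(4.12/10) = 2.582, G_3 = 10^(−4.12/10) = 0.3873
Friis cascade:
  F = 1.991 + (1.892 − 1)/0.5023 + (2.582 − 1)/29.58 = 3.821
NF = 10 log₁₀(3.821) = 5.82 dB

5.82 dB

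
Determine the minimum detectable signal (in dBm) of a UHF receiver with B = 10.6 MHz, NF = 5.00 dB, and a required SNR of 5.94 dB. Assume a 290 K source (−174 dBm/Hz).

−92.8 dBm

Sensitivity = −174 + 10 log₁₀(B) + NF + SNR_min
= −174 + 70.25 + 5.00 + 5.94
= −92.81 dBm → −92.8 dBm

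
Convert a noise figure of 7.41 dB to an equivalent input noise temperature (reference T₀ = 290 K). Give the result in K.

F = 10^(7.41/10) = 5.50808
T_e = (F − 1)·T₀ = (5.50808 − 1) × 290 = 1307 K

1307 K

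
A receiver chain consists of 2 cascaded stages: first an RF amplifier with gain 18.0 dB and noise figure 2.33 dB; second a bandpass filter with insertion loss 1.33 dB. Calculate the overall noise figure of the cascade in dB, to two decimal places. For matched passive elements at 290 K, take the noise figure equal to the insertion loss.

2.34 dB

Convert to linear (a loss of L dB is a gain of −L dB): F_i = 10^(NF_i/10), G_i = 10^(G_i,dB/10)
  Stage 1: F_1 = 10^(2.33/10) = 1.710, G_1 = 10^(18.0/10) = 63.10
  Stage 2: F_2 = 10^(1.33/10) = 1.358, G_2 = 10^(−1.33/10) = 0.7362
Friis cascade:
  F = 1.710 + (1.358 − 1)/63.10 = 1.716
NF = 10 log₁₀(1.716) = 2.34 dB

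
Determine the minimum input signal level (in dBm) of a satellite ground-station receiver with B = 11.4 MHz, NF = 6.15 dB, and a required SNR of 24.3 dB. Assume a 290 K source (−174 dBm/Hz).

Sensitivity = −174 + 10 log₁₀(B) + NF + SNR_min
= −174 + 70.57 + 6.15 + 24.3
= −72.98 dBm → −73.0 dBm

−73.0 dBm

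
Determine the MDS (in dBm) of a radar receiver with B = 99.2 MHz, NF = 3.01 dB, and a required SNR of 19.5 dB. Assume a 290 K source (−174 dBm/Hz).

Sensitivity = −174 + 10 log₁₀(B) + NF + SNR_min
= −174 + 79.97 + 3.01 + 19.5
= −71.52 dBm → −71.5 dBm

−71.5 dBm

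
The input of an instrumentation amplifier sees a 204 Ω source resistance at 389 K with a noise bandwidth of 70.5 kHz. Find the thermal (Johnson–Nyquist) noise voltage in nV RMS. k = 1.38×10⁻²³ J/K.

V_n = √(4kTRB)
4kTRB = 4 × 1.38×10⁻²³ × 389 × 2.04×10² × 7.05×10⁴ = 3.09×10⁻¹³ V²
V_n = √(3.09×10⁻¹³) = 5.56×10⁻⁷ V = 556 nV

556 nV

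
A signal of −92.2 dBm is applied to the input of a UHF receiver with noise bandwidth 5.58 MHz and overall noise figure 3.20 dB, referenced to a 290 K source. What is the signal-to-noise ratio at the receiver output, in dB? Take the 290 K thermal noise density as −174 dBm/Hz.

11.1 dB

Noise floor: N = −174 + 10 log₁₀(B) + NF
10 log₁₀(5.58×10⁶) = 67.47 dB
N = −174 + 67.47 + 3.20 = −103.33 dBm
SNR = P_sig − N = −92.2 − (−103.33) = 11.13 dB → 11.1 dB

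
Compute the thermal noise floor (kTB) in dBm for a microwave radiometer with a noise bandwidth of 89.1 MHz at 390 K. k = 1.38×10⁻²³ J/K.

−93.2 dBm

P_n = kTB = 1.38×10⁻²³ × 390 × 8.91×10⁷ = 4.80×10⁻¹³ W
In dBm: 10 log₁₀(4.80×10⁻¹³ / 10⁻³) = −93.2 dBm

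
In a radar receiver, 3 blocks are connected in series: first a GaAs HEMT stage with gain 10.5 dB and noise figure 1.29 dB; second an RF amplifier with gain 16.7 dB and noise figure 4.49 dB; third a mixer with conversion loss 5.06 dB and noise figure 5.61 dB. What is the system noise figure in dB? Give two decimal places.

1.80 dB

Convert to linear (a loss of L dB is a gain of −L dB): F_i = 10^(NF_i/10), G_i = 10^(G_i,dB/10)
  Stage 1: F_1 = 10^(1.29/10) = 1.346, G_1 = 10^(10.5/10) = 11.22
  Stage 2: F_2 = 10^(4.49/10) = 2.812, G_2 = 10^(16.7/10) = 46.77
  Stage 3: F_3 = 10^(5.61/10) = 3.639, G_3 = 10^(−5.06/10) = 0.3119
Friis cascade:
  F = 1.346 + (2.812 − 1)/11.22 + (3.639 − 1)/524.8 = 1.512
NF = 10 log₁₀(1.512) = 1.80 dB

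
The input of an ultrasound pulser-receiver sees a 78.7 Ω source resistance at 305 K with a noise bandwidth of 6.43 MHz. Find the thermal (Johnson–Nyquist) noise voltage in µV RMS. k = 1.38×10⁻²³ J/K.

2.92 µV

V_n = √(4kTRB)
4kTRB = 4 × 1.38×10⁻²³ × 305 × 7.87×10¹ × 6.43×10⁶ = 8.52×10⁻¹² V²
V_n = √(8.52×10⁻¹²) = 2.92×10⁻⁶ V = 2.92 µV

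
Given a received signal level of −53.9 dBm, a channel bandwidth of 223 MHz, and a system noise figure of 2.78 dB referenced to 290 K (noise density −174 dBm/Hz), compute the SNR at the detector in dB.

Noise floor: N = −174 + 10 log₁₀(B) + NF
10 log₁₀(2.23×10⁸) = 83.48 dB
N = −174 + 83.48 + 2.78 = −87.74 dBm
SNR = P_sig − N = −53.9 − (−87.74) = 33.84 dB → 33.8 dB

33.8 dB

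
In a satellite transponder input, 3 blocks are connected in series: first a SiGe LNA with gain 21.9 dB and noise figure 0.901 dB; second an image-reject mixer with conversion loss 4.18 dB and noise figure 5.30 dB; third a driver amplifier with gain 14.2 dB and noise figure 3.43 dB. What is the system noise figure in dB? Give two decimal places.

Convert to linear (a loss of L dB is a gain of −L dB): F_i = 10^(NF_i/10), G_i = 10^(G_i,dB/10)
  Stage 1: F_1 = 10^(0.901/10) = 1.231, G_1 = 10^(21.9/10) = 154.9
  Stage 2: F_2 = 10^(5.30/10) = 3.388, G_2 = 10^(−4.18/10) = 0.3819
  Stage 3: F_3 = 10^(3.43/10) = 2.203, G_3 = 10^(14.2/10) = 26.30
Friis cascade:
  F = 1.231 + (3.388 − 1)/154.9 + (2.203 − 1)/59.16 = 1.266
NF = 10 log₁₀(1.266) = 1.03 dB

1.03 dB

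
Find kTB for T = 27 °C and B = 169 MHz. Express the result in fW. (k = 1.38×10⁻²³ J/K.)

T = 27 °C + 273.15 = 300.15 K
P_n = kTB = 1.38×10⁻²³ × 300.15 × 1.69×10⁸ = 7.00×10⁻¹³ W = 700 fW

700 fW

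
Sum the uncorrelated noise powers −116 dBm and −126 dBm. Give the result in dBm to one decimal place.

−115.6 dBm

Convert to linear, add, convert back:
P₁ = 2.51×10⁻¹⁵ W, P₂ = 2.51×10⁻¹⁶ W
P_tot = 2.76×10⁻¹⁵ W → 10 log₁₀(P_tot / 10⁻³) = −115.6 dBm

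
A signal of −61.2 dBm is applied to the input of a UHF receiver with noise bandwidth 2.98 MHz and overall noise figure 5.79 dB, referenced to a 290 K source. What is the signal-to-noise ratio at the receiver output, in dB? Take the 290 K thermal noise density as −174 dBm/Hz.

Noise floor: N = −174 + 10 log₁₀(B) + NF
10 log₁₀(2.98×10⁶) = 64.74 dB
N = −174 + 64.74 + 5.79 = −103.47 dBm
SNR = P_sig − N = −61.2 − (−103.47) = 42.27 dB → 42.3 dB

42.3 dB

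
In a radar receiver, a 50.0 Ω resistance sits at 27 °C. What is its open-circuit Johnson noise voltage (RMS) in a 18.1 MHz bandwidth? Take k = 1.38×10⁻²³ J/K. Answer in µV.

3.87 µV

T = 27 °C + 273.15 = 300.15 K
V_n = √(4kTRB)
4kTRB = 4 × 1.38×10⁻²³ × 300.15 × 5.00×10¹ × 1.81×10⁷ = 1.50×10⁻¹¹ V²
V_n = √(1.50×10⁻¹¹) = 3.87×10⁻⁶ V = 3.87 µV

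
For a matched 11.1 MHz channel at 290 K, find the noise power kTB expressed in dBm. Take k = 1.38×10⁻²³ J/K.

P_n = kTB = 1.38×10⁻²³ × 290 × 1.11×10⁷ = 4.44×10⁻¹⁴ W
In dBm: 10 log₁₀(4.44×10⁻¹⁴ / 10⁻³) = −103.5 dBm

−103.5 dBm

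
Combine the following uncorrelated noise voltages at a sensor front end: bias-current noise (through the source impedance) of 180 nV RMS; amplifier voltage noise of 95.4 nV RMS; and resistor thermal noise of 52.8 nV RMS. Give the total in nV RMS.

Uncorrelated sources add in power (mean-square): V_tot = √(ΣV_i²)
V_tot = √[(1.80×10⁻⁷)² + (9.54×10⁻⁸)² + (5.28×10⁻⁸)²] = 2.10×10⁻⁷ V = 210 nV

210 nV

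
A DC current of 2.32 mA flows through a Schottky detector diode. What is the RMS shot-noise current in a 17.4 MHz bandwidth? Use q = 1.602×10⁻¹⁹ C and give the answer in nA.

114 nA

I_n = √(2qI·B)
2qI·B = 2 × 1.602×10⁻¹⁹ × 2.32×10⁻³ × 1.74×10⁷ = 1.29×10⁻¹⁴ A²
I_n = √(1.29×10⁻¹⁴) = 1.14×10⁻⁷ A = 114 nA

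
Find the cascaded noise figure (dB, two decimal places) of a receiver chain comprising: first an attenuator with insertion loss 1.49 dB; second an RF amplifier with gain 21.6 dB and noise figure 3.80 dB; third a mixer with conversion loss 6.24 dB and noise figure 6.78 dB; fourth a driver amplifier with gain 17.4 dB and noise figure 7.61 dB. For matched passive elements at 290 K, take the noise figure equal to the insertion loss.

Convert to linear (a loss of L dB is a gain of −L dB): F_i = 10^(NF_i/10), G_i = 10^(G_i,dB/10)
  Stage 1: F_1 = 10^(1.49/10) = 1.409, G_1 = 10^(−1.49/10) = 0.7096
  Stage 2: F_2 = 10^(3.80/10) = 2.399, G_2 = 10^(21.6/10) = 144.5
  Stage 3: F_3 = 10^(6.78/10) = 4.764, G_3 = 10^(−6.24/10) = 0.2377
  Stage 4: F_4 = 10^(7.61/10) = 5.768, G_4 = 10^(17.4/10) = 54.95
Friis cascade:
  F = 1.409 + (2.399 − 1)/0.7096 + (4.764 − 1)/102.6 + (5.768 − 1)/24.38 = 3.613
NF = 10 log₁₀(3.613) = 5.58 dB

5.58 dB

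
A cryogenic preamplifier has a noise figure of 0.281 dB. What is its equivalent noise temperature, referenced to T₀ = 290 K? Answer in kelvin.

19.4 K

F = 10^(0.281/10) = 1.06684
T_e = (F − 1)·T₀ = (1.06684 − 1) × 290 = 19.4 K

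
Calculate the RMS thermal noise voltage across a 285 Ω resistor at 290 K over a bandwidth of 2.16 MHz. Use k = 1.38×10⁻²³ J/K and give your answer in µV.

3.14 µV

V_n = √(4kTRB)
4kTRB = 4 × 1.38×10⁻²³ × 290 × 2.85×10² × 2.16×10⁶ = 9.85×10⁻¹² V²
V_n = √(9.85×10⁻¹²) = 3.14×10⁻⁶ V = 3.14 µV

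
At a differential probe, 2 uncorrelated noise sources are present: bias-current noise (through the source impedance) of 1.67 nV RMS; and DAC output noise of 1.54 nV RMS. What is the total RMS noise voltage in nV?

2.27 nV

Uncorrelated sources add in power (mean-square): V_tot = √(ΣV_i²)
V_tot = √[(1.67×10⁻⁹)² + (1.54×10⁻⁹)²] = 2.27×10⁻⁹ V = 2.27 nV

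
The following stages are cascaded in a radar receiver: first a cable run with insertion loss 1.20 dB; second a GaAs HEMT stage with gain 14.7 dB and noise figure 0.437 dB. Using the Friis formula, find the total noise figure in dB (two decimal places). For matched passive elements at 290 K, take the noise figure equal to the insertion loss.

Convert to linear (a loss of L dB is a gain of −L dB): F_i = 10^(NF_i/10), G_i = 10^(G_i,dB/10)
  Stage 1: F_1 = 10^(1.20/10) = 1.318, G_1 = 10^(−1.20/10) = 0.7586
  Stage 2: F_2 = 10^(0.437/10) = 1.106, G_2 = 10^(14.7/10) = 29.51
Friis cascade:
  F = 1.318 + (1.106 − 1)/0.7586 = 1.458
NF = 10 log₁₀(1.458) = 1.64 dB

1.64 dB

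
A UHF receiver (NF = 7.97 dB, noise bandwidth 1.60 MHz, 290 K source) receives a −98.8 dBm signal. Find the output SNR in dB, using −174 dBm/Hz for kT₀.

5.2 dB

Noise floor: N = −174 + 10 log₁₀(B) + NF
10 log₁₀(1.60×10⁶) = 62.04 dB
N = −174 + 62.04 + 7.97 = −103.99 dBm
SNR = P_sig − N = −98.8 − (−103.99) = 5.19 dB → 5.2 dB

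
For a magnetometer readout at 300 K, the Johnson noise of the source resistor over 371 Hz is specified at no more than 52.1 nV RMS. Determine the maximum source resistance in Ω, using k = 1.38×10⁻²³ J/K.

Johnson–Nyquist: V_n = √(4kTRB) ⇒ R = V_n² / (4kTB)
4kTB = 4 × 1.38×10⁻²³ × 300 × 3.71×10² = 6.14×10⁻¹⁸
R = (5.21×10⁻⁸)² / 6.14×10⁻¹⁸ = 4.42×10² Ω = 442 Ω

442 Ω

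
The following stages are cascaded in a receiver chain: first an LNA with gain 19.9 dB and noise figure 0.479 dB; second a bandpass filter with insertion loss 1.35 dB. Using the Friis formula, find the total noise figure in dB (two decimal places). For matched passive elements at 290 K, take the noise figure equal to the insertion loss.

Convert to linear (a loss of L dB is a gain of −L dB): F_i = 10^(NF_i/10), G_i = 10^(G_i,dB/10)
  Stage 1: F_1 = 10^(0.479/10) = 1.117, G_1 = 10^(19.9/10) = 97.72
  Stage 2: F_2 = 10^(1.35/10) = 1.365, G_2 = 10^(−1.35/10) = 0.7328
Friis cascade:
  F = 1.117 + (1.365 − 1)/97.72 = 1.120
NF = 10 log₁₀(1.120) = 0.49 dB

0.49 dB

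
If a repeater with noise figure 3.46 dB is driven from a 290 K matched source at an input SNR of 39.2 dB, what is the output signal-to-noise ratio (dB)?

35.74 dB

By definition F = SNR_in/SNR_out, so in dB: SNR_out = SNR_in − NF
SNR_out = 39.2 − 3.46 = 35.74 dB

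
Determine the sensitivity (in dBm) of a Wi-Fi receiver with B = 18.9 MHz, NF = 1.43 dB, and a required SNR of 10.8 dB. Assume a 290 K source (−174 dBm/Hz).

−89.0 dBm

Sensitivity = −174 + 10 log₁₀(B) + NF + SNR_min
= −174 + 72.76 + 1.43 + 10.8
= −89.01 dBm → −89.0 dBm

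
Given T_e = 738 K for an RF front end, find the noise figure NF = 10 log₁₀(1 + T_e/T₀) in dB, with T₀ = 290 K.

5.50 dB

F = 1 + T_e/T₀ = 1 + 738/290 = 3.54483
NF = 10 log₁₀(3.54483) = 5.50 dB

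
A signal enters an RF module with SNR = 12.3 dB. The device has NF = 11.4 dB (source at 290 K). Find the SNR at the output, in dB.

0.9 dB

By definition F = SNR_in/SNR_out, so in dB: SNR_out = SNR_in − NF
SNR_out = 12.3 − 11.4 = 0.9 dB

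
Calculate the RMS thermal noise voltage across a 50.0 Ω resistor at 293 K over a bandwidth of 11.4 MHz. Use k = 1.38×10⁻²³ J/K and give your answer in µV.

V_n = √(4kTRB)
4kTRB = 4 × 1.38×10⁻²³ × 293 × 5.00×10¹ × 1.14×10⁷ = 9.22×10⁻¹² V²
V_n = √(9.22×10⁻¹²) = 3.04×10⁻⁶ V = 3.04 µV

3.04 µV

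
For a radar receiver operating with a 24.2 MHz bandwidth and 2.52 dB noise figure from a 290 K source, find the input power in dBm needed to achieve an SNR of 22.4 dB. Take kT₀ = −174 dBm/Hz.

−75.2 dBm

Sensitivity = −174 + 10 log₁₀(B) + NF + SNR_min
= −174 + 73.84 + 2.52 + 22.4
= −75.24 dBm → −75.2 dBm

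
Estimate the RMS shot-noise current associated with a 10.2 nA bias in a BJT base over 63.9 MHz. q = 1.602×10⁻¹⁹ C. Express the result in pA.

457 pA

I_n = √(2qI·B)
2qI·B = 2 × 1.602×10⁻¹⁹ × 1.02×10⁻⁸ × 6.39×10⁷ = 2.09×10⁻¹⁹ A²
I_n = √(2.09×10⁻¹⁹) = 4.57×10⁻¹⁰ A = 457 pA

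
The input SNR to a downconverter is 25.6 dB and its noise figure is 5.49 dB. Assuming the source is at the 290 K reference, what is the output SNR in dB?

By definition F = SNR_in/SNR_out, so in dB: SNR_out = SNR_in − NF
SNR_out = 25.6 − 5.49 = 20.11 dB

20.11 dB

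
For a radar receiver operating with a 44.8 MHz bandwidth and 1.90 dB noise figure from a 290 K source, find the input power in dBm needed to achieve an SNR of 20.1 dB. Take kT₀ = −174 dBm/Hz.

−75.5 dBm

Sensitivity = −174 + 10 log₁₀(B) + NF + SNR_min
= −174 + 76.51 + 1.90 + 20.1
= −75.49 dBm → −75.5 dBm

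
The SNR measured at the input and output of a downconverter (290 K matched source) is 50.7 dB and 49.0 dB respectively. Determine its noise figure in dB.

NF (dB) = SNR_in(dB) − SNR_out(dB) when the source is at T₀
NF = 50.7 − 49.0 = 1.7 dB

1.7 dB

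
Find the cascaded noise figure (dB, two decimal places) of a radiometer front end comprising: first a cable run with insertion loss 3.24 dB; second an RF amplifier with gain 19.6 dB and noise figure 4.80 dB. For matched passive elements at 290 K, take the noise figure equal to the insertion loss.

8.04 dB

Convert to linear (a loss of L dB is a gain of −L dB): F_i = 10^(NF_i/10), G_i = 10^(G_i,dB/10)
  Stage 1: F_1 = 10^(3.24/10) = 2.109, G_1 = 10^(−3.24/10) = 0.4742
  Stage 2: F_2 = 10^(4.80/10) = 3.020, G_2 = 10^(19.6/10) = 91.20
Friis cascade:
  F = 2.109 + (3.020 − 1)/0.4742 = 6.368
NF = 10 log₁₀(6.368) = 8.04 dB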